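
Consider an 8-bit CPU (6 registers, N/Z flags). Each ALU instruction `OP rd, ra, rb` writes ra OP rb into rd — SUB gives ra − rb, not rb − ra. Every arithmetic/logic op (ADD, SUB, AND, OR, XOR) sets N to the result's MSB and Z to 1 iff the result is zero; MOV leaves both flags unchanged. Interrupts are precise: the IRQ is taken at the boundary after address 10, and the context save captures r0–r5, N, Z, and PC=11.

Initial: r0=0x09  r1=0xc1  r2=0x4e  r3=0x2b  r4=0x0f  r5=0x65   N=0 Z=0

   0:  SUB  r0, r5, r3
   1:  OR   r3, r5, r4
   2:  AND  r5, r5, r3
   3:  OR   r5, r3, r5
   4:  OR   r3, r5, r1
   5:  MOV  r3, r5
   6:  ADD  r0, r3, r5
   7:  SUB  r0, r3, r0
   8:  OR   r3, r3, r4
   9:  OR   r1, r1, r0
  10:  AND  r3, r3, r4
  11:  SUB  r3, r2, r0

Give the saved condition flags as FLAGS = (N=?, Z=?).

after  0: r0=0x3a r1=0xc1 r2=0x4e r3=0x2b r4=0x0f r5=0x65  N=0 Z=0
after  1: r0=0x3a r1=0xc1 r2=0x4e r3=0x6f r4=0x0f r5=0x65  N=0 Z=0
after  2: r0=0x3a r1=0xc1 r2=0x4e r3=0x6f r4=0x0f r5=0x65  N=0 Z=0
after  3: r0=0x3a r1=0xc1 r2=0x4e r3=0x6f r4=0x0f r5=0x6f  N=0 Z=0
after  4: r0=0x3a r1=0xc1 r2=0x4e r3=0xef r4=0x0f r5=0x6f  N=1 Z=0
after  5: r0=0x3a r1=0xc1 r2=0x4e r3=0x6f r4=0x0f r5=0x6f  N=1 Z=0
after  6: r0=0xde r1=0xc1 r2=0x4e r3=0x6f r4=0x0f r5=0x6f  N=1 Z=0
after  7: r0=0x91 r1=0xc1 r2=0x4e r3=0x6f r4=0x0f r5=0x6f  N=1 Z=0
after  8: r0=0x91 r1=0xc1 r2=0x4e r3=0x6f r4=0x0f r5=0x6f  N=0 Z=0
after  9: r0=0x91 r1=0xd1 r2=0x4e r3=0x6f r4=0x0f r5=0x6f  N=1 Z=0
after 10: r0=0x91 r1=0xd1 r2=0x4e r3=0x0f r4=0x0f r5=0x6f  N=0 Z=0
-- IRQ taken; context saved, return-PC = 11 --

FLAGS = (N=0, Z=0)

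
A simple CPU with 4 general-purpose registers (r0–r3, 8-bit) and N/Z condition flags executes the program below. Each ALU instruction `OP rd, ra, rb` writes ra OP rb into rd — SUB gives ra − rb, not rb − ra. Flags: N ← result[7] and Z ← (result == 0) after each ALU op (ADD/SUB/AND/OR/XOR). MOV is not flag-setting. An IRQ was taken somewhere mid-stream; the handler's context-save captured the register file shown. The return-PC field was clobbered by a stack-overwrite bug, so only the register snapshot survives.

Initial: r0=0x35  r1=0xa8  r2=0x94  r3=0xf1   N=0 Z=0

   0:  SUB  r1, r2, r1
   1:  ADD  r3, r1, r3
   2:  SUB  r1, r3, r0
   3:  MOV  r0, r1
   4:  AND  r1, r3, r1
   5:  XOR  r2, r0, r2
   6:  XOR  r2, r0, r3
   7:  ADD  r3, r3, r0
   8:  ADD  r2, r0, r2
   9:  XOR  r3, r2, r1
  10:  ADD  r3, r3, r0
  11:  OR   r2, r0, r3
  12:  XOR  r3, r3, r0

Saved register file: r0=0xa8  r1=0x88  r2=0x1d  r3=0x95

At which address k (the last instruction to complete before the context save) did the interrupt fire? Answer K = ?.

K = 9

after  0: r0=0x35 r1=0xec r2=0x94 r3=0xf1  N=1 Z=0
after  1: r0=0x35 r1=0xec r2=0x94 r3=0xdd  N=1 Z=0
after  2: r0=0x35 r1=0xa8 r2=0x94 r3=0xdd  N=1 Z=0
after  3: r0=0xa8 r1=0xa8 r2=0x94 r3=0xdd  N=1 Z=0
after  4: r0=0xa8 r1=0x88 r2=0x94 r3=0xdd  N=1 Z=0
after  5: r0=0xa8 r1=0x88 r2=0x3c r3=0xdd  N=0 Z=0
after  6: r0=0xa8 r1=0x88 r2=0x75 r3=0xdd  N=0 Z=0
after  7: r0=0xa8 r1=0x88 r2=0x75 r3=0x85  N=1 Z=0
after  8: r0=0xa8 r1=0x88 r2=0x1d r3=0x85  N=0 Z=0
after  9: r0=0xa8 r1=0x88 r2=0x1d r3=0x95  N=1 Z=0
-- IRQ taken; context saved, return-PC = 10 --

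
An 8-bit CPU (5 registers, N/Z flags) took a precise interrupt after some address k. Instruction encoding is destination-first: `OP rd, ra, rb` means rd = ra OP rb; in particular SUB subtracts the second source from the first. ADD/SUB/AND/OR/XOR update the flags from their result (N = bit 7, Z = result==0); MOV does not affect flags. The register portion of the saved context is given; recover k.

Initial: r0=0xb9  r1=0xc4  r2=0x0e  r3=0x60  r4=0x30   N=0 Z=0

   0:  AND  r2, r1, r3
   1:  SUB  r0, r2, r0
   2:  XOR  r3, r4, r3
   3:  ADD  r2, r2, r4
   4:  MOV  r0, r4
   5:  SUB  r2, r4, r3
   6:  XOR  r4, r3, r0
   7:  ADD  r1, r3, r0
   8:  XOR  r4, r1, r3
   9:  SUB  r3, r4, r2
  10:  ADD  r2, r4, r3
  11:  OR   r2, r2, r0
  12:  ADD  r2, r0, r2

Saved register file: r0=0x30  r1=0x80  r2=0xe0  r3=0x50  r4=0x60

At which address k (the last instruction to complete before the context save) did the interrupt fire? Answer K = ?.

K = 7

after  0: r0=0xb9 r1=0xc4 r2=0x40 r3=0x60 r4=0x30  N=0 Z=0
after  1: r0=0x87 r1=0xc4 r2=0x40 r3=0x60 r4=0x30  N=1 Z=0
after  2: r0=0x87 r1=0xc4 r2=0x40 r3=0x50 r4=0x30  N=0 Z=0
after  3: r0=0x87 r1=0xc4 r2=0x70 r3=0x50 r4=0x30  N=0 Z=0
after  4: r0=0x30 r1=0xc4 r2=0x70 r3=0x50 r4=0x30  N=0 Z=0
after  5: r0=0x30 r1=0xc4 r2=0xe0 r3=0x50 r4=0x30  N=1 Z=0
after  6: r0=0x30 r1=0xc4 r2=0xe0 r3=0x50 r4=0x60  N=0 Z=0
after  7: r0=0x30 r1=0x80 r2=0xe0 r3=0x50 r4=0x60  N=1 Z=0
-- IRQ taken; context saved, return-PC = 8 --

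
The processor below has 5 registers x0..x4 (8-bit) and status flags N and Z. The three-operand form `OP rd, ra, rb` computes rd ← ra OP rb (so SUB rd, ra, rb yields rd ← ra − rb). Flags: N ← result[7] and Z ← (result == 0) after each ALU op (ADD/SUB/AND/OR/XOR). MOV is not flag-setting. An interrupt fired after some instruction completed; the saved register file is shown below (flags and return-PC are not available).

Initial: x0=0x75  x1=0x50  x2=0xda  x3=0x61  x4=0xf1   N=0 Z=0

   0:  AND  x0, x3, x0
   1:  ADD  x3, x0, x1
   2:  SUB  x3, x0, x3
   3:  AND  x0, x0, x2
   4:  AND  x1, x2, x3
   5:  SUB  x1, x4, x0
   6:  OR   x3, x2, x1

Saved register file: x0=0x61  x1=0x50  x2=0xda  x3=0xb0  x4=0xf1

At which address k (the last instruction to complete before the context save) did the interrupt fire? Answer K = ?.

after  0: x0=0x61 x1=0x50 x2=0xda x3=0x61 x4=0xf1  N=0 Z=0
after  1: x0=0x61 x1=0x50 x2=0xda x3=0xb1 x4=0xf1  N=1 Z=0
after  2: x0=0x61 x1=0x50 x2=0xda x3=0xb0 x4=0xf1  N=1 Z=0
-- IRQ taken; context saved, return-PC = 3 --

K = 2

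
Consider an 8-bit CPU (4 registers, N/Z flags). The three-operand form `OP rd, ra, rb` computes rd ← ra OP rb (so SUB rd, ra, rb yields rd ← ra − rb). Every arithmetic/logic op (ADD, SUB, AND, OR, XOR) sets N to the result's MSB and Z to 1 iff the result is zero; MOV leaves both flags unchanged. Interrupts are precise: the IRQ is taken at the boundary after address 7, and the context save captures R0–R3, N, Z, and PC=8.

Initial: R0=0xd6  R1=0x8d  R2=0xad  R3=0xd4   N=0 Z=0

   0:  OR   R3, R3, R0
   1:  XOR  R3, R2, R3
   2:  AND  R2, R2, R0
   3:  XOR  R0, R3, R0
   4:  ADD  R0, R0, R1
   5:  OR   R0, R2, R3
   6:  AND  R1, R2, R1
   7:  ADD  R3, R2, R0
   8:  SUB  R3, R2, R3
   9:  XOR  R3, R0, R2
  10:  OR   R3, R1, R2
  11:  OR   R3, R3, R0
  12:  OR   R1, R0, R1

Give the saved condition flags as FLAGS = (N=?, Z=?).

after  0: R0=0xd6 R1=0x8d R2=0xad R3=0xd6  N=1 Z=0
after  1: R0=0xd6 R1=0x8d R2=0xad R3=0x7b  N=0 Z=0
after  2: R0=0xd6 R1=0x8d R2=0x84 R3=0x7b  N=1 Z=0
after  3: R0=0xad R1=0x8d R2=0x84 R3=0x7b  N=1 Z=0
after  4: R0=0x3a R1=0x8d R2=0x84 R3=0x7b  N=0 Z=0
after  5: R0=0xff R1=0x8d R2=0x84 R3=0x7b  N=1 Z=0
after  6: R0=0xff R1=0x84 R2=0x84 R3=0x7b  N=1 Z=0
after  7: R0=0xff R1=0x84 R2=0x84 R3=0x83  N=1 Z=0
-- IRQ taken; context saved, return-PC = 8 --

FLAGS = (N=1, Z=0)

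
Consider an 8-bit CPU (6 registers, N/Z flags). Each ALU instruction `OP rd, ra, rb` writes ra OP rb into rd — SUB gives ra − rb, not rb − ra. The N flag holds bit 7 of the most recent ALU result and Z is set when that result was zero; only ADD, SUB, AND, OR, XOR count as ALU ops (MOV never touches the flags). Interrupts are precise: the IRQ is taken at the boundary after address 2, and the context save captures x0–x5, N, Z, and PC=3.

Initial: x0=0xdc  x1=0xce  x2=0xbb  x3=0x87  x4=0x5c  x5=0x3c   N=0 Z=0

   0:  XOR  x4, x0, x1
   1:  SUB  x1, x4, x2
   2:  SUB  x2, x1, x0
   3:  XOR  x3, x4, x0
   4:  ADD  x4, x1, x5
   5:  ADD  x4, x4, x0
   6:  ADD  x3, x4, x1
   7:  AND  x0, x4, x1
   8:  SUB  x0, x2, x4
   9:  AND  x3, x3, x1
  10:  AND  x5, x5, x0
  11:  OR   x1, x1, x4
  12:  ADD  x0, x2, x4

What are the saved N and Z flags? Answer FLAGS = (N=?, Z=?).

FLAGS = (N=0, Z=0)

after  0: x0=0xdc x1=0xce x2=0xbb x3=0x87 x4=0x12 x5=0x3c  N=0 Z=0
after  1: x0=0xdc x1=0x57 x2=0xbb x3=0x87 x4=0x12 x5=0x3c  N=0 Z=0
after  2: x0=0xdc x1=0x57 x2=0x7b x3=0x87 x4=0x12 x5=0x3c  N=0 Z=0
-- IRQ taken; context saved, return-PC = 3 --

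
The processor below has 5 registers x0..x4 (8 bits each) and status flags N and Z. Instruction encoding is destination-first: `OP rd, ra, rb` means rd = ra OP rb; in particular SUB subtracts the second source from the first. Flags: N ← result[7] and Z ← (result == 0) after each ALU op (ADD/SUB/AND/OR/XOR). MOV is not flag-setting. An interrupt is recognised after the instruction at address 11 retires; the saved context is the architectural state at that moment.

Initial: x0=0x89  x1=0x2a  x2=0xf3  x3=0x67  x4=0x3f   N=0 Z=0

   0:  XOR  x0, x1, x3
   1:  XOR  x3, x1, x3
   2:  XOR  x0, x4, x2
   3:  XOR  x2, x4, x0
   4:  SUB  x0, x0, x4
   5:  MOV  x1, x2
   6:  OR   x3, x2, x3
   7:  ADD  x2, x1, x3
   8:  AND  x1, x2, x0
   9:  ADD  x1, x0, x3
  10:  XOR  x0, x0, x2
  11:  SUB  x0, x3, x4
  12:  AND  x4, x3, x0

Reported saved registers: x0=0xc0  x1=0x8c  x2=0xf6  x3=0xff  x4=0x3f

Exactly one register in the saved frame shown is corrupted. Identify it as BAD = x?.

BAD = x2

after  0: x0=0x4d x1=0x2a x2=0xf3 x3=0x67 x4=0x3f  N=0 Z=0
after  1: x0=0x4d x1=0x2a x2=0xf3 x3=0x4d x4=0x3f  N=0 Z=0
after  2: x0=0xcc x1=0x2a x2=0xf3 x3=0x4d x4=0x3f  N=1 Z=0
after  3: x0=0xcc x1=0x2a x2=0xf3 x3=0x4d x4=0x3f  N=1 Z=0
after  4: x0=0x8d x1=0x2a x2=0xf3 x3=0x4d x4=0x3f  N=1 Z=0
after  5: x0=0x8d x1=0xf3 x2=0xf3 x3=0x4d x4=0x3f  N=1 Z=0
after  6: x0=0x8d x1=0xf3 x2=0xf3 x3=0xff x4=0x3f  N=1 Z=0
after  7: x0=0x8d x1=0xf3 x2=0xf2 x3=0xff x4=0x3f  N=1 Z=0
after  8: x0=0x8d x1=0x80 x2=0xf2 x3=0xff x4=0x3f  N=1 Z=0
after  9: x0=0x8d x1=0x8c x2=0xf2 x3=0xff x4=0x3f  N=1 Z=0
after 10: x0=0x7f x1=0x8c x2=0xf2 x3=0xff x4=0x3f  N=0 Z=0
after 11: x0=0xc0 x1=0x8c x2=0xf2 x3=0xff x4=0x3f  N=1 Z=0
-- IRQ taken; context saved, return-PC = 12 --
mismatch: x2: reported 0xf6 vs actual 0xf2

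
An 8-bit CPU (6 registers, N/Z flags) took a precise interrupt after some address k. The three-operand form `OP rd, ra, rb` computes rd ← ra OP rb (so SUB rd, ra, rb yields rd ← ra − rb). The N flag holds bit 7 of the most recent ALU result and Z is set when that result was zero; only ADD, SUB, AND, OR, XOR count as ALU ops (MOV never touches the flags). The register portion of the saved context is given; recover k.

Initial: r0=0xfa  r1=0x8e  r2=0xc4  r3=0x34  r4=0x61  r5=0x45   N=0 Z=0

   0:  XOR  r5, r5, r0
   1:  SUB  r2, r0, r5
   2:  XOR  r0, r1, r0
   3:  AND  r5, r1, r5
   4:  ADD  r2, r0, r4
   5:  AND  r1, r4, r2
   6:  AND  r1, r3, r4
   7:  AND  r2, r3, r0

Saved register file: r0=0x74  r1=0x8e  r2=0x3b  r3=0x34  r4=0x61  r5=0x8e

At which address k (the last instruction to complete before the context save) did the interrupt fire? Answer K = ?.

K = 3

after  0: r0=0xfa r1=0x8e r2=0xc4 r3=0x34 r4=0x61 r5=0xbf  N=1 Z=0
after  1: r0=0xfa r1=0x8e r2=0x3b r3=0x34 r4=0x61 r5=0xbf  N=0 Z=0
after  2: r0=0x74 r1=0x8e r2=0x3b r3=0x34 r4=0x61 r5=0xbf  N=0 Z=0
after  3: r0=0x74 r1=0x8e r2=0x3b r3=0x34 r4=0x61 r5=0x8e  N=1 Z=0
-- IRQ taken; context saved, return-PC = 4 --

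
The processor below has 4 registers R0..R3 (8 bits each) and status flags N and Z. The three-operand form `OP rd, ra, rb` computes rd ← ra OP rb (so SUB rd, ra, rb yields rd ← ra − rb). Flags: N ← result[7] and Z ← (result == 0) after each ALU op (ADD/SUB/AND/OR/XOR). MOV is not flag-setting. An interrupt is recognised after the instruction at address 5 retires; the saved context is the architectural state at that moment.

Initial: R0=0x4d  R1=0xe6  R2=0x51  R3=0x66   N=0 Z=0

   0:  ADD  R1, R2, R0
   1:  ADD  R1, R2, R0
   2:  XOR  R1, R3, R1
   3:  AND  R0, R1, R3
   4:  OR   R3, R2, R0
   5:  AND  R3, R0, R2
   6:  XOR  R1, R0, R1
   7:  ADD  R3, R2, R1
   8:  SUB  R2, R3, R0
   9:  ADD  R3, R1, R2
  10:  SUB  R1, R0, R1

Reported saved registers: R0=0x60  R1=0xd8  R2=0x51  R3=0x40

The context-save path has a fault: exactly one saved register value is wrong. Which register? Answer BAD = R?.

after  0: R0=0x4d R1=0x9e R2=0x51 R3=0x66  N=1 Z=0
after  1: R0=0x4d R1=0x9e R2=0x51 R3=0x66  N=1 Z=0
after  2: R0=0x4d R1=0xf8 R2=0x51 R3=0x66  N=1 Z=0
after  3: R0=0x60 R1=0xf8 R2=0x51 R3=0x66  N=0 Z=0
after  4: R0=0x60 R1=0xf8 R2=0x51 R3=0x71  N=0 Z=0
after  5: R0=0x60 R1=0xf8 R2=0x51 R3=0x40  N=0 Z=0
-- IRQ taken; context saved, return-PC = 6 --
mismatch: R1: reported 0xd8 vs actual 0xf8

BAD = R1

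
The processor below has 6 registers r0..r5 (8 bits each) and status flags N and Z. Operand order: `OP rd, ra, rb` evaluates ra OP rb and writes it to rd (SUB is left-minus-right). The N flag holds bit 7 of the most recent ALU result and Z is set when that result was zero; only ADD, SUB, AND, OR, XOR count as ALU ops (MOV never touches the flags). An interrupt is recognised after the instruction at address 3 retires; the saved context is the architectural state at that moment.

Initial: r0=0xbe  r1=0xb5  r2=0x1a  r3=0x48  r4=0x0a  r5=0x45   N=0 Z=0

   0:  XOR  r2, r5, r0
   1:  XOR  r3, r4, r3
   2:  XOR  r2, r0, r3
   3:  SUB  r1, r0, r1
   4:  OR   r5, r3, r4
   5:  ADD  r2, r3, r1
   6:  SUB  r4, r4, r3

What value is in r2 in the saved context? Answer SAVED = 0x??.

SAVED = 0xfc

after  0: r0=0xbe r1=0xb5 r2=0xfb r3=0x48 r4=0x0a r5=0x45  N=1 Z=0
after  1: r0=0xbe r1=0xb5 r2=0xfb r3=0x42 r4=0x0a r5=0x45  N=0 Z=0
after  2: r0=0xbe r1=0xb5 r2=0xfc r3=0x42 r4=0x0a r5=0x45  N=1 Z=0
after  3: r0=0xbe r1=0x09 r2=0xfc r3=0x42 r4=0x0a r5=0x45  N=0 Z=0
-- IRQ taken; context saved, return-PC = 4 --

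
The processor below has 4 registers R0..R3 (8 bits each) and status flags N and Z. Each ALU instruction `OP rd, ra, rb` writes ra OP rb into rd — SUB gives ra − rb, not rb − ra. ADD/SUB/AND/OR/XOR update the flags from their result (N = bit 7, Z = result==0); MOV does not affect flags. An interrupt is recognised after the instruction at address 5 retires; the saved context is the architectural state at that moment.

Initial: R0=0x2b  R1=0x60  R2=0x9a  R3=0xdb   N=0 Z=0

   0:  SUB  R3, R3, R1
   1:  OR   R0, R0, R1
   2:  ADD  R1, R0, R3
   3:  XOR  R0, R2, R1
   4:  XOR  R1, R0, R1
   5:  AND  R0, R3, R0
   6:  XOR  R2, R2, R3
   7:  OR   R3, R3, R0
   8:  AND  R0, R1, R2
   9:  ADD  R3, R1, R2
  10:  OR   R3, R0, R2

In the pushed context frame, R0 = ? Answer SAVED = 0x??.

SAVED = 0x78

after  0: R0=0x2b R1=0x60 R2=0x9a R3=0x7b  N=0 Z=0
after  1: R0=0x6b R1=0x60 R2=0x9a R3=0x7b  N=0 Z=0
after  2: R0=0x6b R1=0xe6 R2=0x9a R3=0x7b  N=1 Z=0
after  3: R0=0x7c R1=0xe6 R2=0x9a R3=0x7b  N=0 Z=0
after  4: R0=0x7c R1=0x9a R2=0x9a R3=0x7b  N=1 Z=0
after  5: R0=0x78 R1=0x9a R2=0x9a R3=0x7b  N=0 Z=0
-- IRQ taken; context saved, return-PC = 6 --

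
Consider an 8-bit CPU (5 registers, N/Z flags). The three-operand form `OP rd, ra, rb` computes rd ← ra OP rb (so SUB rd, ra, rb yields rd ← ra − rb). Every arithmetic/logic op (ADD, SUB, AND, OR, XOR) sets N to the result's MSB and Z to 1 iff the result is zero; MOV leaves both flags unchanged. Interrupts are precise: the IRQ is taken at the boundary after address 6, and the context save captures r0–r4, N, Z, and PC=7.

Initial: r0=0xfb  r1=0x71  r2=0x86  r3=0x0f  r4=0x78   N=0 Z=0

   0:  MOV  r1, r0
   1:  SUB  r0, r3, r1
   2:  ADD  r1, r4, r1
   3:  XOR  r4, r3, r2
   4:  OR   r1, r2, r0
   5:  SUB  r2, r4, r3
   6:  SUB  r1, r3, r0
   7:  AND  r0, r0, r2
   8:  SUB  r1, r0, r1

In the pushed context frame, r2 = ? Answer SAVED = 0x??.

SAVED = 0x7a

after  0: r0=0xfb r1=0xfb r2=0x86 r3=0x0f r4=0x78  N=0 Z=0
after  1: r0=0x14 r1=0xfb r2=0x86 r3=0x0f r4=0x78  N=0 Z=0
after  2: r0=0x14 r1=0x73 r2=0x86 r3=0x0f r4=0x78  N=0 Z=0
after  3: r0=0x14 r1=0x73 r2=0x86 r3=0x0f r4=0x89  N=1 Z=0
after  4: r0=0x14 r1=0x96 r2=0x86 r3=0x0f r4=0x89  N=1 Z=0
after  5: r0=0x14 r1=0x96 r2=0x7a r3=0x0f r4=0x89  N=0 Z=0
after  6: r0=0x14 r1=0xfb r2=0x7a r3=0x0f r4=0x89  N=1 Z=0
-- IRQ taken; context saved, return-PC = 7 --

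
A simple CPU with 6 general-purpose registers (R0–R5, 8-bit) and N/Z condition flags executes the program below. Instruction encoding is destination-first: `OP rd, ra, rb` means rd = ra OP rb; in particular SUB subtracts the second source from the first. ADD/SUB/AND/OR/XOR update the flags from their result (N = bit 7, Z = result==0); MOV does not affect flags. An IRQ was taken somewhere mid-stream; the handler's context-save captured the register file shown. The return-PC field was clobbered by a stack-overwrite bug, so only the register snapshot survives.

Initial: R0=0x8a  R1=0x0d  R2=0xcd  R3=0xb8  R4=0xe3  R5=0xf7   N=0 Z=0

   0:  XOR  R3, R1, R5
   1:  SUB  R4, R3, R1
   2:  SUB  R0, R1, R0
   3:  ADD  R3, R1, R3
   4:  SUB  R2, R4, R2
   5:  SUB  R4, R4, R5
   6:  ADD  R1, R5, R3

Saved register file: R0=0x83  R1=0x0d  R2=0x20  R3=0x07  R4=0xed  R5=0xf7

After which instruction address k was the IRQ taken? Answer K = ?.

K = 4

after  0: R0=0x8a R1=0x0d R2=0xcd R3=0xfa R4=0xe3 R5=0xf7  N=1 Z=0
after  1: R0=0x8a R1=0x0d R2=0xcd R3=0xfa R4=0xed R5=0xf7  N=1 Z=0
after  2: R0=0x83 R1=0x0d R2=0xcd R3=0xfa R4=0xed R5=0xf7  N=1 Z=0
after  3: R0=0x83 R1=0x0d R2=0xcd R3=0x07 R4=0xed R5=0xf7  N=0 Z=0
after  4: R0=0x83 R1=0x0d R2=0x20 R3=0x07 R4=0xed R5=0xf7  N=0 Z=0
-- IRQ taken; context saved, return-PC = 5 --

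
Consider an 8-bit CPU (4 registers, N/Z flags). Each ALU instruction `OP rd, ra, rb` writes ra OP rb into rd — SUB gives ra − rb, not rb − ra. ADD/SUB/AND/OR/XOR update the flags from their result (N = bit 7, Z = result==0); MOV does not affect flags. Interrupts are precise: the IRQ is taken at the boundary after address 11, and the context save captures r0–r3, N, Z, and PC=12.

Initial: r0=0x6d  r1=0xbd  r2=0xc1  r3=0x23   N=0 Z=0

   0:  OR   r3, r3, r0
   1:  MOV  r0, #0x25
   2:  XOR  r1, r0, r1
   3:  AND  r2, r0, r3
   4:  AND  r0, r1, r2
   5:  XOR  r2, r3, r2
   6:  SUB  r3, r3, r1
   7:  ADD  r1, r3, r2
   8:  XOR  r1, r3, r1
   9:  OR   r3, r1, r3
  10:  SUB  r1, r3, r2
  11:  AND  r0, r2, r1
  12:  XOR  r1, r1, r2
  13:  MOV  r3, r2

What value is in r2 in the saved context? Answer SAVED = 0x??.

SAVED = 0x4a

after  0: r0=0x6d r1=0xbd r2=0xc1 r3=0x6f  N=0 Z=0
after  1: r0=0x25 r1=0xbd r2=0xc1 r3=0x6f  N=0 Z=0
after  2: r0=0x25 r1=0x98 r2=0xc1 r3=0x6f  N=1 Z=0
after  3: r0=0x25 r1=0x98 r2=0x25 r3=0x6f  N=0 Z=0
after  4: r0=0x00 r1=0x98 r2=0x25 r3=0x6f  N=0 Z=1
after  5: r0=0x00 r1=0x98 r2=0x4a r3=0x6f  N=0 Z=0
after  6: r0=0x00 r1=0x98 r2=0x4a r3=0xd7  N=1 Z=0
after  7: r0=0x00 r1=0x21 r2=0x4a r3=0xd7  N=0 Z=0
after  8: r0=0x00 r1=0xf6 r2=0x4a r3=0xd7  N=1 Z=0
after  9: r0=0x00 r1=0xf6 r2=0x4a r3=0xf7  N=1 Z=0
after 10: r0=0x00 r1=0xad r2=0x4a r3=0xf7  N=1 Z=0
after 11: r0=0x08 r1=0xad r2=0x4a r3=0xf7  N=0 Z=0
-- IRQ taken; context saved, return-PC = 12 --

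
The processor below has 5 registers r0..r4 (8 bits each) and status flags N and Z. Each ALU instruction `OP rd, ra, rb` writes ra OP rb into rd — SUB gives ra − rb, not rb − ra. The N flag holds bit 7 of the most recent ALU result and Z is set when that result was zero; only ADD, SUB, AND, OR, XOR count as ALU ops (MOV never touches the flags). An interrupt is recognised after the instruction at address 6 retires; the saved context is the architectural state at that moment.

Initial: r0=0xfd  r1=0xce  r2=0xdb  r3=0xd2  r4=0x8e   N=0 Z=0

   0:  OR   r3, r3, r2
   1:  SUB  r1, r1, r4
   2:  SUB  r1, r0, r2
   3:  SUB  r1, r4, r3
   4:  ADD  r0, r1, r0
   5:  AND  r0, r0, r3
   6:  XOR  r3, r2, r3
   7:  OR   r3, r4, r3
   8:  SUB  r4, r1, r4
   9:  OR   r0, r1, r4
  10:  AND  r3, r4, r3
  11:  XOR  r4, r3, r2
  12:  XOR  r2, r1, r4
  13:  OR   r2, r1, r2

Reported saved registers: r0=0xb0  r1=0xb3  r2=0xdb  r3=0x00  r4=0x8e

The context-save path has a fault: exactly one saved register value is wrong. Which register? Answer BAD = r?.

BAD = r0

after  0: r0=0xfd r1=0xce r2=0xdb r3=0xdb r4=0x8e  N=1 Z=0
after  1: r0=0xfd r1=0x40 r2=0xdb r3=0xdb r4=0x8e  N=0 Z=0
after  2: r0=0xfd r1=0x22 r2=0xdb r3=0xdb r4=0x8e  N=0 Z=0
after  3: r0=0xfd r1=0xb3 r2=0xdb r3=0xdb r4=0x8e  N=1 Z=0
after  4: r0=0xb0 r1=0xb3 r2=0xdb r3=0xdb r4=0x8e  N=1 Z=0
after  5: r0=0x90 r1=0xb3 r2=0xdb r3=0xdb r4=0x8e  N=1 Z=0
after  6: r0=0x90 r1=0xb3 r2=0xdb r3=0x00 r4=0x8e  N=0 Z=1
-- IRQ taken; context saved, return-PC = 7 --
mismatch: r0: reported 0xb0 vs actual 0x90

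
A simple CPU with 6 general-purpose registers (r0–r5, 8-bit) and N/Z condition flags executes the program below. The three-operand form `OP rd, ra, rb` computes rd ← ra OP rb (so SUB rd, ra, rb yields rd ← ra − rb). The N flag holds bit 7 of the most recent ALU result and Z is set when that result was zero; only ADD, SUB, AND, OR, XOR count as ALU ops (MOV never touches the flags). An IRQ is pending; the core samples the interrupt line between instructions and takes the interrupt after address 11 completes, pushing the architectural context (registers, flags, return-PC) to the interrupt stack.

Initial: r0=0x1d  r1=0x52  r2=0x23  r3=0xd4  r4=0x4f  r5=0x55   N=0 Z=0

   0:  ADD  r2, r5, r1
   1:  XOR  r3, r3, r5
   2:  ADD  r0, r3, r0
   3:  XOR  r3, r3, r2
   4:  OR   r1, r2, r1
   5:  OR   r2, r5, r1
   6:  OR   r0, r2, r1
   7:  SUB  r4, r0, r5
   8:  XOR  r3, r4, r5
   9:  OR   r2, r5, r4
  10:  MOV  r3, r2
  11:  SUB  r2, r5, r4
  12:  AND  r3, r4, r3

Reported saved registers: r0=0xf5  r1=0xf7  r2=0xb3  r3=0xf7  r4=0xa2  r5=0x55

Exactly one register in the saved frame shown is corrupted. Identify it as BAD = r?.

after  0: r0=0x1d r1=0x52 r2=0xa7 r3=0xd4 r4=0x4f r5=0x55  N=1 Z=0
after  1: r0=0x1d r1=0x52 r2=0xa7 r3=0x81 r4=0x4f r5=0x55  N=1 Z=0
after  2: r0=0x9e r1=0x52 r2=0xa7 r3=0x81 r4=0x4f r5=0x55  N=1 Z=0
after  3: r0=0x9e r1=0x52 r2=0xa7 r3=0x26 r4=0x4f r5=0x55  N=0 Z=0
after  4: r0=0x9e r1=0xf7 r2=0xa7 r3=0x26 r4=0x4f r5=0x55  N=1 Z=0
after  5: r0=0x9e r1=0xf7 r2=0xf7 r3=0x26 r4=0x4f r5=0x55  N=1 Z=0
after  6: r0=0xf7 r1=0xf7 r2=0xf7 r3=0x26 r4=0x4f r5=0x55  N=1 Z=0
after  7: r0=0xf7 r1=0xf7 r2=0xf7 r3=0x26 r4=0xa2 r5=0x55  N=1 Z=0
after  8: r0=0xf7 r1=0xf7 r2=0xf7 r3=0xf7 r4=0xa2 r5=0x55  N=1 Z=0
after  9: r0=0xf7 r1=0xf7 r2=0xf7 r3=0xf7 r4=0xa2 r5=0x55  N=1 Z=0
after 10: r0=0xf7 r1=0xf7 r2=0xf7 r3=0xf7 r4=0xa2 r5=0x55  N=1 Z=0
after 11: r0=0xf7 r1=0xf7 r2=0xb3 r3=0xf7 r4=0xa2 r5=0x55  N=1 Z=0
-- IRQ taken; context saved, return-PC = 12 --
mismatch: r0: reported 0xf5 vs actual 0xf7

BAD = r0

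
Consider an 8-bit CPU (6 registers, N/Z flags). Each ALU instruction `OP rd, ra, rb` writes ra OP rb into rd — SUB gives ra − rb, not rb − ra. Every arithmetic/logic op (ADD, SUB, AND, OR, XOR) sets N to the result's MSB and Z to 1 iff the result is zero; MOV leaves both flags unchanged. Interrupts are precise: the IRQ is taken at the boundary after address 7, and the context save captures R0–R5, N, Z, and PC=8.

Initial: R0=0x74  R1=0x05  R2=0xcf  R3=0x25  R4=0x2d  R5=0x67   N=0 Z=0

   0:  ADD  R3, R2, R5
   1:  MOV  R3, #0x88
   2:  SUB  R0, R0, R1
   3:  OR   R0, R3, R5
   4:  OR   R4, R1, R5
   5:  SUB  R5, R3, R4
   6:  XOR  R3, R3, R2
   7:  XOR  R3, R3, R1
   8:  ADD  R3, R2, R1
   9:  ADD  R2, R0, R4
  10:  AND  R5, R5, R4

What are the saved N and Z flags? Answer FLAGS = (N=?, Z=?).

after  0: R0=0x74 R1=0x05 R2=0xcf R3=0x36 R4=0x2d R5=0x67  N=0 Z=0
after  1: R0=0x74 R1=0x05 R2=0xcf R3=0x88 R4=0x2d R5=0x67  N=0 Z=0
after  2: R0=0x6f R1=0x05 R2=0xcf R3=0x88 R4=0x2d R5=0x67  N=0 Z=0
after  3: R0=0xef R1=0x05 R2=0xcf R3=0x88 R4=0x2d R5=0x67  N=1 Z=0
after  4: R0=0xef R1=0x05 R2=0xcf R3=0x88 R4=0x67 R5=0x67  N=0 Z=0
after  5: R0=0xef R1=0x05 R2=0xcf R3=0x88 R4=0x67 R5=0x21  N=0 Z=0
after  6: R0=0xef R1=0x05 R2=0xcf R3=0x47 R4=0x67 R5=0x21  N=0 Z=0
after  7: R0=0xef R1=0x05 R2=0xcf R3=0x42 R4=0x67 R5=0x21  N=0 Z=0
-- IRQ taken; context saved, return-PC = 8 --

FLAGS = (N=0, Z=0)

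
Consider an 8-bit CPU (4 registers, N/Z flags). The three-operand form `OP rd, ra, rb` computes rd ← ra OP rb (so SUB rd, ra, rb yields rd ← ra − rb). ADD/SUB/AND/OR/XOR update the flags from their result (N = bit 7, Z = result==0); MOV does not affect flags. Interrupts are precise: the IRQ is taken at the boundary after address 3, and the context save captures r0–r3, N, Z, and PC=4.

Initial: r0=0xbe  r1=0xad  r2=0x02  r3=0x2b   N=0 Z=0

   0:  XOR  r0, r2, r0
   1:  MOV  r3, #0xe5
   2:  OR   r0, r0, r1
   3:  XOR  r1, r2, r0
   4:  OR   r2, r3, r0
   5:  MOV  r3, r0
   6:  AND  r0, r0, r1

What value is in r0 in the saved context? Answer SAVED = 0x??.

SAVED = 0xbd

after  0: r0=0xbc r1=0xad r2=0x02 r3=0x2b  N=1 Z=0
after  1: r0=0xbc r1=0xad r2=0x02 r3=0xe5  N=1 Z=0
after  2: r0=0xbd r1=0xad r2=0x02 r3=0xe5  N=1 Z=0
after  3: r0=0xbd r1=0xbf r2=0x02 r3=0xe5  N=1 Z=0
-- IRQ taken; context saved, return-PC = 4 --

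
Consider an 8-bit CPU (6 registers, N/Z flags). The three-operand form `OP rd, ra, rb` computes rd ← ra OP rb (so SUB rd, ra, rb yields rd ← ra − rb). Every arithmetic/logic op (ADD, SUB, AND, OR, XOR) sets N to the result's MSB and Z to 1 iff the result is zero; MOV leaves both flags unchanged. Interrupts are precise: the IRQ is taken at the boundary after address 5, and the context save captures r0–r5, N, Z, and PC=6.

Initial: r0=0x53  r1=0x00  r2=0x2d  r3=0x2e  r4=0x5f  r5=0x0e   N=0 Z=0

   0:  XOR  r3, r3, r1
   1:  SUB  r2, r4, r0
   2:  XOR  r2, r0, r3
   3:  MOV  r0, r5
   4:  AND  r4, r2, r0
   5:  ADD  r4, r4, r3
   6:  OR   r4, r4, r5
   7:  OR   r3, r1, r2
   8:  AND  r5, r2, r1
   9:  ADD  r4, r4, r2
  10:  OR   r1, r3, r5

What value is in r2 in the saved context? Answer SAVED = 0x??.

after  0: r0=0x53 r1=0x00 r2=0x2d r3=0x2e r4=0x5f r5=0x0e  N=0 Z=0
after  1: r0=0x53 r1=0x00 r2=0x0c r3=0x2e r4=0x5f r5=0x0e  N=0 Z=0
after  2: r0=0x53 r1=0x00 r2=0x7d r3=0x2e r4=0x5f r5=0x0e  N=0 Z=0
after  3: r0=0x0e r1=0x00 r2=0x7d r3=0x2e r4=0x5f r5=0x0e  N=0 Z=0
after  4: r0=0x0e r1=0x00 r2=0x7d r3=0x2e r4=0x0c r5=0x0e  N=0 Z=0
after  5: r0=0x0e r1=0x00 r2=0x7d r3=0x2e r4=0x3a r5=0x0e  N=0 Z=0
-- IRQ taken; context saved, return-PC = 6 --

SAVED = 0x7d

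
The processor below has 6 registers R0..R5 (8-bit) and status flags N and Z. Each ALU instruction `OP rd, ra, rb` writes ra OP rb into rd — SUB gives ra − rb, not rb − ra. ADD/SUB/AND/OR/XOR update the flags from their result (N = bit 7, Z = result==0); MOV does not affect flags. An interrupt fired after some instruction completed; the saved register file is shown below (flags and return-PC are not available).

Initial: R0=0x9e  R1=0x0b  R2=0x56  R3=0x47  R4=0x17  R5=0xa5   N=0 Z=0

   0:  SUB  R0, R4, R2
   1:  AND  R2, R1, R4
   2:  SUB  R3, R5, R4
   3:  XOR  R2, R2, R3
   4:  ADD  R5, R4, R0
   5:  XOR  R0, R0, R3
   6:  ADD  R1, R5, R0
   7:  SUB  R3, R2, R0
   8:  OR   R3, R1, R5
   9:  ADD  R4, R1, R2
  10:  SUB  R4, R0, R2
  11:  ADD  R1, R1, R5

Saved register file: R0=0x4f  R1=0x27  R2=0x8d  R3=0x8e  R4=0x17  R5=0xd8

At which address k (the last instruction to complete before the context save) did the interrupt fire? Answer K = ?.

after  0: R0=0xc1 R1=0x0b R2=0x56 R3=0x47 R4=0x17 R5=0xa5  N=1 Z=0
after  1: R0=0xc1 R1=0x0b R2=0x03 R3=0x47 R4=0x17 R5=0xa5  N=0 Z=0
after  2: R0=0xc1 R1=0x0b R2=0x03 R3=0x8e R4=0x17 R5=0xa5  N=1 Z=0
after  3: R0=0xc1 R1=0x0b R2=0x8d R3=0x8e R4=0x17 R5=0xa5  N=1 Z=0
after  4: R0=0xc1 R1=0x0b R2=0x8d R3=0x8e R4=0x17 R5=0xd8  N=1 Z=0
after  5: R0=0x4f R1=0x0b R2=0x8d R3=0x8e R4=0x17 R5=0xd8  N=0 Z=0
after  6: R0=0x4f R1=0x27 R2=0x8d R3=0x8e R4=0x17 R5=0xd8  N=0 Z=0
-- IRQ taken; context saved, return-PC = 7 --

K = 6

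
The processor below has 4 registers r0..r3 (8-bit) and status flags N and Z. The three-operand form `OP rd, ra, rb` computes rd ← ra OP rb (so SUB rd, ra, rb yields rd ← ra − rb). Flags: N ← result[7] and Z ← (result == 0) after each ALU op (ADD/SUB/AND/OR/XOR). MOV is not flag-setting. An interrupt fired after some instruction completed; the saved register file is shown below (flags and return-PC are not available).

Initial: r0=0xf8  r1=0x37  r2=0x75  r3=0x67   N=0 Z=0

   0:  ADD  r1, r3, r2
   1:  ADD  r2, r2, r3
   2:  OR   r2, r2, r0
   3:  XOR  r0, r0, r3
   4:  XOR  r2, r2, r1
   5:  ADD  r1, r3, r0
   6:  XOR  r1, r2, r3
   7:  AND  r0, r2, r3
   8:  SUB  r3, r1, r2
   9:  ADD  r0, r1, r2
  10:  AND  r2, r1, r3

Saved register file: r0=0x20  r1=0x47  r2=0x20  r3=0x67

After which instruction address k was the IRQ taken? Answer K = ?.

after  0: r0=0xf8 r1=0xdc r2=0x75 r3=0x67  N=1 Z=0
after  1: r0=0xf8 r1=0xdc r2=0xdc r3=0x67  N=1 Z=0
after  2: r0=0xf8 r1=0xdc r2=0xfc r3=0x67  N=1 Z=0
after  3: r0=0x9f r1=0xdc r2=0xfc r3=0x67  N=1 Z=0
after  4: r0=0x9f r1=0xdc r2=0x20 r3=0x67  N=0 Z=0
after  5: r0=0x9f r1=0x06 r2=0x20 r3=0x67  N=0 Z=0
after  6: r0=0x9f r1=0x47 r2=0x20 r3=0x67  N=0 Z=0
after  7: r0=0x20 r1=0x47 r2=0x20 r3=0x67  N=0 Z=0
-- IRQ taken; context saved, return-PC = 8 --

K = 7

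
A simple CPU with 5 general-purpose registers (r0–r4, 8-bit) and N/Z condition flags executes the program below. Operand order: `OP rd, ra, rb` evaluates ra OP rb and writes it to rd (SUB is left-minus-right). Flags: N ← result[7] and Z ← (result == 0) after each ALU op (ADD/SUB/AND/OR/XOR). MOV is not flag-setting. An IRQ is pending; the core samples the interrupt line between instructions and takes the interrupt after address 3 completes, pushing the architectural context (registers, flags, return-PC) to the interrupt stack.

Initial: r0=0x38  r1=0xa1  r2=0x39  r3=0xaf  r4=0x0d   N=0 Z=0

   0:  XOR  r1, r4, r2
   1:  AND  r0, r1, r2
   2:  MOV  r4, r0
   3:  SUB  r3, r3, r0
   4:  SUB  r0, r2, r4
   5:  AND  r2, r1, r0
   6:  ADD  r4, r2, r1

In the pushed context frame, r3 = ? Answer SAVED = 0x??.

after  0: r0=0x38 r1=0x34 r2=0x39 r3=0xaf r4=0x0d  N=0 Z=0
after  1: r0=0x30 r1=0x34 r2=0x39 r3=0xaf r4=0x0d  N=0 Z=0
after  2: r0=0x30 r1=0x34 r2=0x39 r3=0xaf r4=0x30  N=0 Z=0
after  3: r0=0x30 r1=0x34 r2=0x39 r3=0x7f r4=0x30  N=0 Z=0
-- IRQ taken; context saved, return-PC = 4 --

SAVED = 0x7f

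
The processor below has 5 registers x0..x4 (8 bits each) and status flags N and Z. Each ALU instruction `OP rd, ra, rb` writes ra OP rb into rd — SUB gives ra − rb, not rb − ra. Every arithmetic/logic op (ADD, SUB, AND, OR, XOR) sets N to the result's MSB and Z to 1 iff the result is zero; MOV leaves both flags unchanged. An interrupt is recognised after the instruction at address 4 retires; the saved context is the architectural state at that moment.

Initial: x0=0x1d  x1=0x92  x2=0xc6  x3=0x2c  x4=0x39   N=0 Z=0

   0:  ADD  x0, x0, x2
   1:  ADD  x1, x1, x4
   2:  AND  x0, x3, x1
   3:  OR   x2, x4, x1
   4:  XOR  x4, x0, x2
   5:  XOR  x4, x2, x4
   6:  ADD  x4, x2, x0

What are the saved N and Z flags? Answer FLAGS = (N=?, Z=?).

FLAGS = (N=1, Z=0)

after  0: x0=0xe3 x1=0x92 x2=0xc6 x3=0x2c x4=0x39  N=1 Z=0
after  1: x0=0xe3 x1=0xcb x2=0xc6 x3=0x2c x4=0x39  N=1 Z=0
after  2: x0=0x08 x1=0xcb x2=0xc6 x3=0x2c x4=0x39  N=0 Z=0
after  3: x0=0x08 x1=0xcb x2=0xfb x3=0x2c x4=0x39  N=1 Z=0
after  4: x0=0x08 x1=0xcb x2=0xfb x3=0x2c x4=0xf3  N=1 Z=0
-- IRQ taken; context saved, return-PC = 5 --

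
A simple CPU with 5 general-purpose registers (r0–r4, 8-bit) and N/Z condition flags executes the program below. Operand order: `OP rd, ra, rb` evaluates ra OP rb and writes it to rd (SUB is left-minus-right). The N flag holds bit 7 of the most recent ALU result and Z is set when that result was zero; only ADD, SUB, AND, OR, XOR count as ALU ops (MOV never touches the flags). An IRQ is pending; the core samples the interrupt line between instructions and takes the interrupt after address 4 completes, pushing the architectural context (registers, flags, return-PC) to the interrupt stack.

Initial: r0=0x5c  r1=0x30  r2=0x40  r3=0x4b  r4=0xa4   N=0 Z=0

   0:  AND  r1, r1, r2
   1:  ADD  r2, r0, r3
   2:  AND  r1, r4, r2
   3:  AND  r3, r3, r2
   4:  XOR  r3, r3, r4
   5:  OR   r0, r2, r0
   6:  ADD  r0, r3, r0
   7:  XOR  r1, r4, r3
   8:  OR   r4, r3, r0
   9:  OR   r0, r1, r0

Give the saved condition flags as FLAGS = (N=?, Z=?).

after  0: r0=0x5c r1=0x00 r2=0x40 r3=0x4b r4=0xa4  N=0 Z=1
after  1: r0=0x5c r1=0x00 r2=0xa7 r3=0x4b r4=0xa4  N=1 Z=0
after  2: r0=0x5c r1=0xa4 r2=0xa7 r3=0x4b r4=0xa4  N=1 Z=0
after  3: r0=0x5c r1=0xa4 r2=0xa7 r3=0x03 r4=0xa4  N=0 Z=0
after  4: r0=0x5c r1=0xa4 r2=0xa7 r3=0xa7 r4=0xa4  N=1 Z=0
-- IRQ taken; context saved, return-PC = 5 --

FLAGS = (N=1, Z=0)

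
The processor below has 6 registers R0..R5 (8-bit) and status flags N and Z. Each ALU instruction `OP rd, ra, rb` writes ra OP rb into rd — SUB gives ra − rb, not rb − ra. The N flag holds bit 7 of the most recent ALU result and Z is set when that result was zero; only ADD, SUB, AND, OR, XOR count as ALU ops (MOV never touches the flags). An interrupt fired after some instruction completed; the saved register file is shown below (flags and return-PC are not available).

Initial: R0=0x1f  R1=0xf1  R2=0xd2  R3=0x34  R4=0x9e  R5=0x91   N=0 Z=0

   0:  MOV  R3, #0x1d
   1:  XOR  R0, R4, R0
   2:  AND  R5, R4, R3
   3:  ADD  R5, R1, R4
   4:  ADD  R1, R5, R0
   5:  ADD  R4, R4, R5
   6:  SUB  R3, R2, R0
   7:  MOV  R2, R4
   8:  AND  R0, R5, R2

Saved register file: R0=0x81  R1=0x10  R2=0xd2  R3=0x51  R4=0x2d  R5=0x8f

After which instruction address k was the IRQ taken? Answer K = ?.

after  0: R0=0x1f R1=0xf1 R2=0xd2 R3=0x1d R4=0x9e R5=0x91  N=0 Z=0
after  1: R0=0x81 R1=0xf1 R2=0xd2 R3=0x1d R4=0x9e R5=0x91  N=1 Z=0
after  2: R0=0x81 R1=0xf1 R2=0xd2 R3=0x1d R4=0x9e R5=0x1c  N=0 Z=0
after  3: R0=0x81 R1=0xf1 R2=0xd2 R3=0x1d R4=0x9e R5=0x8f  N=1 Z=0
after  4: R0=0x81 R1=0x10 R2=0xd2 R3=0x1d R4=0x9e R5=0x8f  N=0 Z=0
after  5: R0=0x81 R1=0x10 R2=0xd2 R3=0x1d R4=0x2d R5=0x8f  N=0 Z=0
after  6: R0=0x81 R1=0x10 R2=0xd2 R3=0x51 R4=0x2d R5=0x8f  N=0 Z=0
-- IRQ taken; context saved, return-PC = 7 --

K = 6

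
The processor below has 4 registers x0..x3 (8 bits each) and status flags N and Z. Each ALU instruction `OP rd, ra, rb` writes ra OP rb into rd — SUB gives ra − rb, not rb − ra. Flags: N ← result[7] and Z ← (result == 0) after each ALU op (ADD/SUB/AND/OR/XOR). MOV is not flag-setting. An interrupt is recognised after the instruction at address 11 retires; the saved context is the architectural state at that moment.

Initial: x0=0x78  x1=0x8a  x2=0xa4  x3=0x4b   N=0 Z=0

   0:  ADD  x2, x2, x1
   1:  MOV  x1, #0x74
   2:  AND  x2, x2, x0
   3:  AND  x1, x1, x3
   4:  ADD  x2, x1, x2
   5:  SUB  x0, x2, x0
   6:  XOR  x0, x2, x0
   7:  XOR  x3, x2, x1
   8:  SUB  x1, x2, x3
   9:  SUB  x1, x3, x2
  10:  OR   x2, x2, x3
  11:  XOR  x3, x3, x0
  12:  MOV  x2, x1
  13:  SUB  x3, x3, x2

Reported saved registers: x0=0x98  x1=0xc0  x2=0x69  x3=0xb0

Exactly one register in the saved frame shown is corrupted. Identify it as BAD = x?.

after  0: x0=0x78 x1=0x8a x2=0x2e x3=0x4b  N=0 Z=0
after  1: x0=0x78 x1=0x74 x2=0x2e x3=0x4b  N=0 Z=0
after  2: x0=0x78 x1=0x74 x2=0x28 x3=0x4b  N=0 Z=0
after  3: x0=0x78 x1=0x40 x2=0x28 x3=0x4b  N=0 Z=0
after  4: x0=0x78 x1=0x40 x2=0x68 x3=0x4b  N=0 Z=0
after  5: x0=0xf0 x1=0x40 x2=0x68 x3=0x4b  N=1 Z=0
after  6: x0=0x98 x1=0x40 x2=0x68 x3=0x4b  N=1 Z=0
after  7: x0=0x98 x1=0x40 x2=0x68 x3=0x28  N=0 Z=0
after  8: x0=0x98 x1=0x40 x2=0x68 x3=0x28  N=0 Z=0
after  9: x0=0x98 x1=0xc0 x2=0x68 x3=0x28  N=1 Z=0
after 10: x0=0x98 x1=0xc0 x2=0x68 x3=0x28  N=0 Z=0
after 11: x0=0x98 x1=0xc0 x2=0x68 x3=0xb0  N=1 Z=0
-- IRQ taken; context saved, return-PC = 12 --
mismatch: x2: reported 0x69 vs actual 0x68

BAD = x2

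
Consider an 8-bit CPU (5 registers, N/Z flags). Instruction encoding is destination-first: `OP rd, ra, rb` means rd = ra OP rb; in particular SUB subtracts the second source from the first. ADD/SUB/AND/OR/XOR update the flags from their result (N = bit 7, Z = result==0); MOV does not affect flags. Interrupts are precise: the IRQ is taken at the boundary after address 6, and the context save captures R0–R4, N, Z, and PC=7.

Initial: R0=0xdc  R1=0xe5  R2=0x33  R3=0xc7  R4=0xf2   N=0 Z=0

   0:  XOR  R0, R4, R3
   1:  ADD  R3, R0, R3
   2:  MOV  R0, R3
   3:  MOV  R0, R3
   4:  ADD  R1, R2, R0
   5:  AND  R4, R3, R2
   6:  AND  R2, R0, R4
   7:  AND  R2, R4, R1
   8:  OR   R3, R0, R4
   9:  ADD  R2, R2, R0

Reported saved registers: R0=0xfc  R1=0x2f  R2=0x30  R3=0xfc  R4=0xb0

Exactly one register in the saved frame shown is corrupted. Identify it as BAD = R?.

BAD = R4

after  0: R0=0x35 R1=0xe5 R2=0x33 R3=0xc7 R4=0xf2  N=0 Z=0
after  1: R0=0x35 R1=0xe5 R2=0x33 R3=0xfc R4=0xf2  N=1 Z=0
after  2: R0=0xfc R1=0xe5 R2=0x33 R3=0xfc R4=0xf2  N=1 Z=0
after  3: R0=0xfc R1=0xe5 R2=0x33 R3=0xfc R4=0xf2  N=1 Z=0
after  4: R0=0xfc R1=0x2f R2=0x33 R3=0xfc R4=0xf2  N=0 Z=0
after  5: R0=0xfc R1=0x2f R2=0x33 R3=0xfc R4=0x30  N=0 Z=0
after  6: R0=0xfc R1=0x2f R2=0x30 R3=0xfc R4=0x30  N=0 Z=0
-- IRQ taken; context saved, return-PC = 7 --
mismatch: R4: reported 0xb0 vs actual 0x30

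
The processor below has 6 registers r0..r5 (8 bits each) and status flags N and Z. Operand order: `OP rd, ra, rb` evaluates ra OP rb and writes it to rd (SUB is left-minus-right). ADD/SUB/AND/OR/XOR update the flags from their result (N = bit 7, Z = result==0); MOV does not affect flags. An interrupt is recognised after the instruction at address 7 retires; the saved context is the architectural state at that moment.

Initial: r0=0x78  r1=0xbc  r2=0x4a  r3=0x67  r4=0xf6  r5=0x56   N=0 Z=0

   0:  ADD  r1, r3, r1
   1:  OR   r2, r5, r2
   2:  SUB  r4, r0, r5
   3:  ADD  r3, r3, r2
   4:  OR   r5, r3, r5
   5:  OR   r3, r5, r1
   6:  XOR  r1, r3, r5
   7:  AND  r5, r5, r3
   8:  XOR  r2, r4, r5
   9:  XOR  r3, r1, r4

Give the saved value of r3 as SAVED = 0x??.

after  0: r0=0x78 r1=0x23 r2=0x4a r3=0x67 r4=0xf6 r5=0x56  N=0 Z=0
after  1: r0=0x78 r1=0x23 r2=0x5e r3=0x67 r4=0xf6 r5=0x56  N=0 Z=0
after  2: r0=0x78 r1=0x23 r2=0x5e r3=0x67 r4=0x22 r5=0x56  N=0 Z=0
after  3: r0=0x78 r1=0x23 r2=0x5e r3=0xc5 r4=0x22 r5=0x56  N=1 Z=0
after  4: r0=0x78 r1=0x23 r2=0x5e r3=0xc5 r4=0x22 r5=0xd7  N=1 Z=0
after  5: r0=0x78 r1=0x23 r2=0x5e r3=0xf7 r4=0x22 r5=0xd7  N=1 Z=0
after  6: r0=0x78 r1=0x20 r2=0x5e r3=0xf7 r4=0x22 r5=0xd7  N=0 Z=0
after  7: r0=0x78 r1=0x20 r2=0x5e r3=0xf7 r4=0x22 r5=0xd7  N=1 Z=0
-- IRQ taken; context saved, return-PC = 8 --

SAVED = 0xf7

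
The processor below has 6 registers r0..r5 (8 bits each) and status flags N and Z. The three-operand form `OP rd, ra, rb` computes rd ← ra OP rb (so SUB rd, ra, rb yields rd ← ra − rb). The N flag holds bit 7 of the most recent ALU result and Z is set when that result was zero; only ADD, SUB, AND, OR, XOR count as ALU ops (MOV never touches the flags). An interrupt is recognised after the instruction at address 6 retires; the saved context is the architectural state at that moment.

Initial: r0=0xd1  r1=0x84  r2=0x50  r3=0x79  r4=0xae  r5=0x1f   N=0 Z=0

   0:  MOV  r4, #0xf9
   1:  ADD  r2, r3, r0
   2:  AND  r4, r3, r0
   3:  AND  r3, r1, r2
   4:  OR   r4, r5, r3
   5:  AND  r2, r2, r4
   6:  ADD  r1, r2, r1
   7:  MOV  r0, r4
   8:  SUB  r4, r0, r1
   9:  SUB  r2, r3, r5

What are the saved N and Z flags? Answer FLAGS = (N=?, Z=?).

after  0: r0=0xd1 r1=0x84 r2=0x50 r3=0x79 r4=0xf9 r5=0x1f  N=0 Z=0
after  1: r0=0xd1 r1=0x84 r2=0x4a r3=0x79 r4=0xf9 r5=0x1f  N=0 Z=0
after  2: r0=0xd1 r1=0x84 r2=0x4a r3=0x79 r4=0x51 r5=0x1f  N=0 Z=0
after  3: r0=0xd1 r1=0x84 r2=0x4a r3=0x00 r4=0x51 r5=0x1f  N=0 Z=1
after  4: r0=0xd1 r1=0x84 r2=0x4a r3=0x00 r4=0x1f r5=0x1f  N=0 Z=0
after  5: r0=0xd1 r1=0x84 r2=0x0a r3=0x00 r4=0x1f r5=0x1f  N=0 Z=0
after  6: r0=0xd1 r1=0x8e r2=0x0a r3=0x00 r4=0x1f r5=0x1f  N=1 Z=0
-- IRQ taken; context saved, return-PC = 7 --

FLAGS = (N=1, Z=0)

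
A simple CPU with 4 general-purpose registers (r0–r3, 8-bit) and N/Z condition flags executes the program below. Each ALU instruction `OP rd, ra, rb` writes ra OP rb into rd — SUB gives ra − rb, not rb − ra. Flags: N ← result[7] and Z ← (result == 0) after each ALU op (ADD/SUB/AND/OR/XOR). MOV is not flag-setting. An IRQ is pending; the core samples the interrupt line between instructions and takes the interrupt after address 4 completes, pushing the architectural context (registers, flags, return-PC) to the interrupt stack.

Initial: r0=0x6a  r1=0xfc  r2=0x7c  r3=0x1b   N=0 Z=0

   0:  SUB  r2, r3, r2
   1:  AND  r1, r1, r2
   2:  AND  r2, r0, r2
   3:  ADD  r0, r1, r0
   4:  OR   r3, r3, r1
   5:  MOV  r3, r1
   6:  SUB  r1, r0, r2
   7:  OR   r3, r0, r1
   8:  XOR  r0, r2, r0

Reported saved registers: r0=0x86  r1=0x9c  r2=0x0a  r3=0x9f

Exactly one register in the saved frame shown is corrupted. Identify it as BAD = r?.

BAD = r0

after  0: r0=0x6a r1=0xfc r2=0x9f r3=0x1b  N=1 Z=0
after  1: r0=0x6a r1=0x9c r2=0x9f r3=0x1b  N=1 Z=0
after  2: r0=0x6a r1=0x9c r2=0x0a r3=0x1b  N=0 Z=0
after  3: r0=0x06 r1=0x9c r2=0x0a r3=0x1b  N=0 Z=0
after  4: r0=0x06 r1=0x9c r2=0x0a r3=0x9f  N=1 Z=0
-- IRQ taken; context saved, return-PC = 5 --
mismatch: r0: reported 0x86 vs actual 0x06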